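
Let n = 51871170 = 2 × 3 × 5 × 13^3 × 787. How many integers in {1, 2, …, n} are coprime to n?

12752064

φ(2) = 2 − 1 = 1.
φ(3) = 3 − 1 = 2.
φ(5) = 5 − 1 = 4.
φ(13^3) = 13^3 − 13^2 = 2197 − 169 = 2028.
φ(787) = 787 − 1 = 786.
Since φ is multiplicative, φ(51871170) = 1 · 2 · 4 · 2028 · 786 = 12752064.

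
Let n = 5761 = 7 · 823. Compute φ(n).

4932

φ(5761) = 5761 · (1 − 1/7) · (1 − 1/823)
       = 5761 · 4932/5761 = 4932.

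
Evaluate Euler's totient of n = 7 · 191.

φ(7) = 7 − 1 = 6.
φ(191) = 191 − 1 = 190.
Multiply: 6 · 190 = 1140.

1140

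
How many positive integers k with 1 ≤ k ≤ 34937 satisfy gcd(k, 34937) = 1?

First factor: 34937 = 7^2 * 23 * 31.
φ(7^2) = 7^1·(7−1) = 7·6 = 42.
φ(23) = 23 − 1 = 22.
φ(31) = 31 − 1 = 30.
Multiply: 42 · 22 · 30 = 27720.

27720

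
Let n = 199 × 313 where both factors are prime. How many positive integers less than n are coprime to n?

φ(199) = 199 − 1 = 198.
φ(313) = 313 − 1 = 312.
φ(62287) = 198 × 312 = 61776.

61776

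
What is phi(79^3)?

φ(79^3) = 79^2·(79−1) = 6241·78 = 486798.

486798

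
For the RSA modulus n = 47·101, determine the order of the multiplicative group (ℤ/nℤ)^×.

4600

φ(4747) = 4747 · (1 − 1/47) · (1 − 1/101)
       = 4747 · 4600/4747 = 4600.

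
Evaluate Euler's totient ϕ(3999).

2520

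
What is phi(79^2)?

6162

φ(79^2) = 79^2 − 79^1 = 6241 − 79 = 6162.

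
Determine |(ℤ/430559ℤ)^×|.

430559 = 17 · 19 · 31 · 43.
φ(17) = 17 − 1 = 16.
φ(19) = 19 − 1 = 18.
φ(31) = 31 − 1 = 30.
φ(43) = 43 − 1 = 42.
Multiply: 16 · 18 · 30 · 42 = 362880.

362880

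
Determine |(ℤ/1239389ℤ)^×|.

Factor 1239389: 1239389 = 19 * 37 * 41 * 43.
φ(19) = 19 − 1 = 18.
φ(37) = 37 − 1 = 36.
φ(41) = 41 − 1 = 40.
φ(43) = 43 − 1 = 42.
Multiply: 18 · 36 · 40 · 42 = 1088640.

1088640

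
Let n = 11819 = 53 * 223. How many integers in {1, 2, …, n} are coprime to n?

11544

φ(53) = 53 − 1 = 52.
φ(223) = 223 − 1 = 222.
φ(11819) = 52 × 222 = 11544.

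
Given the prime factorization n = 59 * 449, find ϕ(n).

25984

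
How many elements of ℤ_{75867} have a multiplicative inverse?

43560

75867 = 3 · 11**3 · 19.
φ(75867) = 75867 · (1 − 1/3) · (1 − 1/11) · (1 − 1/19)
       = 75867 · 360/627 = 43560.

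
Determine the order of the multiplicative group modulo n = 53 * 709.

36816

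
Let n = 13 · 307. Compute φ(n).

3672

φ(13) = 13 − 1 = 12.
φ(307) = 307 − 1 = 306.
Multiply: 12 · 306 = 3672.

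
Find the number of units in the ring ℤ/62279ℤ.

50400

62279 = 7^2 × 31 × 41.
φ(7^2) = 7^2 − 7^1 = 49 − 7 = 42.
φ(31) = 31 − 1 = 30.
φ(41) = 41 − 1 = 40.
Multiply: 42 · 30 · 40 = 50400.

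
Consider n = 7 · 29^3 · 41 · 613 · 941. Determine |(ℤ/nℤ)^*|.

3251206425600

φ(4037625070619) = 4037625070619 · (1 − 1/7) · (1 − 1/29) · (1 − 1/41) · (1 − 1/613) · (1 − 1/941)
       = 4037625070619 · 3865881600/4800981059 = 3251206425600.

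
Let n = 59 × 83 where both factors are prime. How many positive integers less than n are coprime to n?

4756

For distinct primes, φ(pq) = (p−1)(q−1) = 58 × 82 = 4756.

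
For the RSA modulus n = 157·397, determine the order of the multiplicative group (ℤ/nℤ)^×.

61776

For distinct primes, φ(pq) = (p−1)(q−1) = 156 × 396 = 61776.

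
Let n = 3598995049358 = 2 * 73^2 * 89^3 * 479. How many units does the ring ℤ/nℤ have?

φ(2) = 2 − 1 = 1.
φ(73^2) = 73^1·(73−1) = 73·72 = 5256.
φ(89^3) = 89^2·(89−1) = 7921·88 = 697048.
φ(479) = 479 − 1 = 478.
φ(3598995049358) = 1 × 5256 × 697048 × 478 = 1751241089664.

1751241089664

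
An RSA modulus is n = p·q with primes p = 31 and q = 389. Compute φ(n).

11640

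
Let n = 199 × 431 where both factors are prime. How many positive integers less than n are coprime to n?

85140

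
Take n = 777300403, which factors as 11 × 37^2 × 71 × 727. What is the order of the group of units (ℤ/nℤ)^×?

φ(11) = 11 − 1 = 10.
φ(37^2) = 37^1·(37−1) = 37·36 = 1332.
φ(71) = 71 − 1 = 70.
φ(727) = 727 − 1 = 726.
φ(777300403) = 10 × 1332 × 70 × 726 = 676922400.

676922400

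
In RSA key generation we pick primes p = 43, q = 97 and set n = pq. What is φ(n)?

For distinct primes, φ(pq) = (p−1)(q−1) = 42 × 96 = 4032.

4032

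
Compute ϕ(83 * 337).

27552

φ(27971) = 27971 · (1 − 1/83) · (1 − 1/337)
       = 27971 · 27552/27971 = 27552.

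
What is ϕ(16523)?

Prime factorization: 16523 = 13 · 31 · 41.
φ(16523) = 16523 · (1 − 1/13) · (1 − 1/31) · (1 − 1/41)
       = 16523 · 14400/16523 = 14400.

14400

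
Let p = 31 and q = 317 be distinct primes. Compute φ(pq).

φ(pq) = (p−1)(q−1) = 30 · 316 = 9480.

9480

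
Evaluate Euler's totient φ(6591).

Factor 6591: 6591 = 3 * 13**3.
φ(3) = 3 − 1 = 2.
φ(13^3) = 13^2·(13−1) = 169·12 = 2028.
Since φ is multiplicative, φ(6591) = 2 · 2028 = 4056.

4056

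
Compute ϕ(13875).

7200

Factor 13875: 13875 = 3 * 5**3 * 37.
φ(13875) = 13875 · (1 − 1/3) · (1 − 1/5) · (1 − 1/37)
       = 13875 · 288/555 = 7200.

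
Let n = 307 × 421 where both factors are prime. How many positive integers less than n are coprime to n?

φ(307) = 307 − 1 = 306.
φ(421) = 421 − 1 = 420.
Multiply: 306 · 420 = 128520.

128520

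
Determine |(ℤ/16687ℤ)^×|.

16687 = 11 × 37 × 41.
φ(16687) = 16687 · (1 − 1/11) · (1 − 1/37) · (1 − 1/41)
       = 16687 · 14400/16687 = 14400.

14400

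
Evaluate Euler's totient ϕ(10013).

8640

Prime factorization: 10013 = 17 · 19 · 31.
φ(10013) = 10013 · (1 − 1/17) · (1 − 1/19) · (1 − 1/31)
       = 10013 · 8640/10013 = 8640.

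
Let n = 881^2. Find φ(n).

φ(776161) = 776161 · (1 − 1/881)
       = 776161 · 880/881 = 775280.

775280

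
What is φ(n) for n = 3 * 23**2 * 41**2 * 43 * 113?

φ(12962582673) = 12962582673 · (1 − 1/3) · (1 − 1/23) · (1 − 1/41) · (1 − 1/43) · (1 − 1/113)
       = 12962582673 · 8279040/13746111 = 7807134720.

7807134720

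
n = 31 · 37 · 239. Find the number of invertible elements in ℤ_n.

φ(31) = 31 − 1 = 30.
φ(37) = 37 − 1 = 36.
φ(239) = 239 − 1 = 238.
Multiply: 30 · 36 · 238 = 257040.

257040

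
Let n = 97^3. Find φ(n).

φ(912673) = 912673 · (1 − 1/97)
       = 912673 · 96/97 = 903264.

903264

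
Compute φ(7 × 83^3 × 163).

φ(652408967) = 652408967 · (1 − 1/7) · (1 − 1/83) · (1 − 1/163)
       = 652408967 · 79704/94703 = 549080856.

549080856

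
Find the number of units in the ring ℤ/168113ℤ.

168113 = 11 * 17 * 29 * 31.
φ(11) = 11 − 1 = 10.
φ(17) = 17 − 1 = 16.
φ(29) = 29 − 1 = 28.
φ(31) = 31 − 1 = 30.
φ(168113) = 10 × 16 × 28 × 30 = 134400.

134400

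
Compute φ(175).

120

First factor: 175 = 5**2 * 7.
φ(5^2) = 5^1·(5−1) = 5·4 = 20.
φ(7) = 7 − 1 = 6.
Since φ is multiplicative, φ(175) = 20 · 6 = 120.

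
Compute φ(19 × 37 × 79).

φ(55537) = 55537 · (1 − 1/19) · (1 − 1/37) · (1 − 1/79)
       = 55537 · 50544/55537 = 50544.

50544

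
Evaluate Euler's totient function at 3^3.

φ(27) = 27 · (1 − 1/3)
       = 27 · 2/3 = 18.

18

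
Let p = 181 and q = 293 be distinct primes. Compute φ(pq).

φ(n) = (p − 1)(q − 1) = (181−1)(293−1) = 180·292 = 52560.

52560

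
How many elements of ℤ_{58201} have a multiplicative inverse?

First factor: 58201 = 11^2 * 13 * 37.
φ(11^2) = 11^1·(11−1) = 11·10 = 110.
φ(13) = 13 − 1 = 12.
φ(37) = 37 − 1 = 36.
φ(58201) = 110 × 12 × 36 = 47520.

47520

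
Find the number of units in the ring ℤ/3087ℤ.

First factor: 3087 = 3^2 · 7^3.
φ(3^2) = 3^1·(3−1) = 3·2 = 6.
φ(7^3) = 7^2·(7−1) = 49·6 = 294.
φ(3087) = 6 × 294 = 1764.

1764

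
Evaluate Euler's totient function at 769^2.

590592

φ(591361) = 591361 · (1 − 1/769)
       = 591361 · 768/769 = 590592.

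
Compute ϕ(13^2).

156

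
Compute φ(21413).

16632

Factor 21413: 21413 = 7**2 × 19 × 23.
φ(21413) = 21413 · (1 − 1/7) · (1 − 1/19) · (1 − 1/23)
       = 21413 · 2376/3059 = 16632.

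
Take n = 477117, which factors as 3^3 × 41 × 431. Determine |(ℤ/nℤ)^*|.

309600

φ(3^3) = 3^3 − 3^2 = 27 − 9 = 18.
φ(41) = 41 − 1 = 40.
φ(431) = 431 − 1 = 430.
φ(477117) = 18 × 40 × 430 = 309600.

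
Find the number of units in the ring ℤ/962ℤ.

962 = 2 × 13 × 37.
φ(2) = 2 − 1 = 1.
φ(13) = 13 − 1 = 12.
φ(37) = 37 − 1 = 36.
φ(962) = 1 × 12 × 36 = 432.

432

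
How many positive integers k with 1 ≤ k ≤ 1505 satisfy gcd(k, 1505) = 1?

Prime factorization: 1505 = 5 × 7 × 43.
φ(1505) = 1505 · (1 − 1/5) · (1 − 1/7) · (1 − 1/43)
       = 1505 · 1008/1505 = 1008.

1008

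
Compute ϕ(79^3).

φ(493039) = 493039 · (1 − 1/79)
       = 493039 · 78/79 = 486798.

486798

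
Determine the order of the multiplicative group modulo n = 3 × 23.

44

φ(3) = 3 − 1 = 2.
φ(23) = 23 − 1 = 22.
φ(69) = 2 × 22 = 44.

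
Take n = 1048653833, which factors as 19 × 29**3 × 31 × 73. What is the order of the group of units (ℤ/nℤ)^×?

φ(19) = 19 − 1 = 18.
φ(29^3) = 29^3 − 29^2 = 24389 − 841 = 23548.
φ(31) = 31 − 1 = 30.
φ(73) = 73 − 1 = 72.
φ(1048653833) = 18 × 23548 × 30 × 72 = 915546240.

915546240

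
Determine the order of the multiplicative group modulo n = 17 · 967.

15456

φ(16439) = 16439 · (1 − 1/17) · (1 − 1/967)
       = 16439 · 15456/16439 = 15456.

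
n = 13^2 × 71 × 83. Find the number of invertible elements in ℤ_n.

φ(995917) = 995917 · (1 − 1/13) · (1 − 1/71) · (1 − 1/83)
       = 995917 · 68880/76609 = 895440.

895440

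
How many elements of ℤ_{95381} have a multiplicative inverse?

73920

First factor: 95381 = 11 * 13 * 23 * 29.
φ(11) = 11 − 1 = 10.
φ(13) = 13 − 1 = 12.
φ(23) = 23 − 1 = 22.
φ(29) = 29 − 1 = 28.
Multiply: 10 · 12 · 22 · 28 = 73920.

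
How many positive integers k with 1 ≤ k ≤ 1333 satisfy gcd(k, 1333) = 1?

1260

1333 = 31 · 43.
φ(31) = 31 − 1 = 30.
φ(43) = 43 − 1 = 42.
Multiply: 30 · 42 = 1260.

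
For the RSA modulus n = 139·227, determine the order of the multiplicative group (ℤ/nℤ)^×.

31188

For distinct primes, φ(pq) = (p−1)(q−1) = 138 × 226 = 31188.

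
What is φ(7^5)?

φ(7^5) = 7^5 − 7^4 = 16807 − 2401 = 14406.

14406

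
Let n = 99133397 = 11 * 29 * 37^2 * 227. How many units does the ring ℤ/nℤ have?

φ(99133397) = 99133397 · (1 − 1/11) · (1 − 1/29) · (1 − 1/37) · (1 − 1/227)
       = 99133397 · 2278080/2679281 = 84288960.

84288960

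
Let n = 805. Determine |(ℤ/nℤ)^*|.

First factor: 805 = 5 * 7 * 23.
φ(805) = 805 · (1 − 1/5) · (1 − 1/7) · (1 − 1/23)
       = 805 · 528/805 = 528.

528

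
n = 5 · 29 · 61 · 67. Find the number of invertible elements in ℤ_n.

443520

φ(5) = 5 − 1 = 4.
φ(29) = 29 − 1 = 28.
φ(61) = 61 − 1 = 60.
φ(67) = 67 − 1 = 66.
Multiply: 4 · 28 · 60 · 66 = 443520.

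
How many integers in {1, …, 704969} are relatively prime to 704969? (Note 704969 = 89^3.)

697048

φ(89^3) = 89^2·(89−1) = 7921·88 = 697048.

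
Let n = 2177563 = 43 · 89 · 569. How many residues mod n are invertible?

2099328

φ(43) = 43 − 1 = 42.
φ(89) = 89 − 1 = 88.
φ(569) = 569 − 1 = 568.
φ(2177563) = 42 × 88 × 568 = 2099328.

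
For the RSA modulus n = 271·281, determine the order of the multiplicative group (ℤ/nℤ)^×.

75600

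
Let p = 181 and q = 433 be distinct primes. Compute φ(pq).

For distinct primes, φ(pq) = (p−1)(q−1) = 180 × 432 = 77760.

77760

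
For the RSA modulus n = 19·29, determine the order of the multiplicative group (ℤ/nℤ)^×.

φ(19) = 19 − 1 = 18.
φ(29) = 29 − 1 = 28.
Since φ is multiplicative, φ(551) = 18 · 28 = 504.

504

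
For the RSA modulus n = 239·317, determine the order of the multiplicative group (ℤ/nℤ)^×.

φ(239) = 239 − 1 = 238.
φ(317) = 317 − 1 = 316.
Since φ is multiplicative, φ(75763) = 238 · 316 = 75208.

75208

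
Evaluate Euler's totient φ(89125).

66000

89125 = 5**3 × 23 × 31.
φ(5^3) = 5^3 − 5^2 = 125 − 25 = 100.
φ(23) = 23 − 1 = 22.
φ(31) = 31 − 1 = 30.
Since φ is multiplicative, φ(89125) = 100 · 22 · 30 = 66000.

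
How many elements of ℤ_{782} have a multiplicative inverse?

Factor 782: 782 = 2 * 17 * 23.
φ(782) = 782 · (1 − 1/2) · (1 − 1/17) · (1 − 1/23)
       = 782 · 352/782 = 352.

352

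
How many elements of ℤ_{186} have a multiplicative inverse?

60

Factor 186: 186 = 2 * 3 * 31.
φ(186) = 186 · (1 − 1/2) · (1 − 1/3) · (1 − 1/31)
       = 186 · 60/186 = 60.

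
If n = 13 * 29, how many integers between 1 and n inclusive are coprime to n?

φ(377) = 377 · (1 − 1/13) · (1 − 1/29)
       = 377 · 336/377 = 336.

336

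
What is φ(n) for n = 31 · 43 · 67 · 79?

φ(7055569) = 7055569 · (1 − 1/31) · (1 − 1/43) · (1 − 1/67) · (1 − 1/79)
       = 7055569 · 6486480/7055569 = 6486480.

6486480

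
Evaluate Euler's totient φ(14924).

5760

Factor 14924: 14924 = 2**2 * 7 * 13 * 41.
φ(14924) = 14924 · (1 − 1/2) · (1 − 1/7) · (1 − 1/13) · (1 − 1/41)
       = 14924 · 2880/7462 = 5760.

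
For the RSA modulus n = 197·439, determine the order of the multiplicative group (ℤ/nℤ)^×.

φ(pq) = (p−1)(q−1) = 196 · 438 = 85848.

85848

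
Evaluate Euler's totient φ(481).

First factor: 481 = 13 × 37.
φ(481) = 481 · (1 − 1/13) · (1 − 1/37)
       = 481 · 432/481 = 432.

432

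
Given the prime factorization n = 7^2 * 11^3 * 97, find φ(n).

4878720

φ(7^2) = 7^2 − 7^1 = 49 − 7 = 42.
φ(11^3) = 11^3 − 11^2 = 1331 − 121 = 1210.
φ(97) = 97 − 1 = 96.
φ(6326243) = 42 × 1210 × 96 = 4878720.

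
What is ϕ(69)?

Factor 69: 69 = 3 · 23.
φ(69) = 69 · (1 − 1/3) · (1 − 1/23)
       = 69 · 44/69 = 44.

44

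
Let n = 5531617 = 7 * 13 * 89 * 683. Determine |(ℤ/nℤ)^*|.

φ(5531617) = 5531617 · (1 − 1/7) · (1 − 1/13) · (1 − 1/89) · (1 − 1/683)
       = 5531617 · 4321152/5531617 = 4321152.

4321152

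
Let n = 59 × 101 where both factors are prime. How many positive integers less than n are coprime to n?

φ(5959) = 5959 · (1 − 1/59) · (1 − 1/101)
       = 5959 · 5800/5959 = 5800.

5800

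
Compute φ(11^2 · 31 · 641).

2112000

φ(11^2) = 11^2 − 11^1 = 121 − 11 = 110.
φ(31) = 31 − 1 = 30.
φ(641) = 641 − 1 = 640.
Since φ is multiplicative, φ(2404391) = 110 · 30 · 640 = 2112000.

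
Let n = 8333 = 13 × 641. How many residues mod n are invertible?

φ(13) = 13 − 1 = 12.
φ(641) = 641 − 1 = 640.
Since φ is multiplicative, φ(8333) = 12 · 640 = 7680.

7680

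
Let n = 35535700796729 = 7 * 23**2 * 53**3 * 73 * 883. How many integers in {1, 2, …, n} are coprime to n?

φ(35535700796729) = 35535700796729 · (1 − 1/7) · (1 − 1/23) · (1 − 1/53) · (1 − 1/73) · (1 − 1/883)
       = 35535700796729 · 435891456/550028647 = 28161639297792.

28161639297792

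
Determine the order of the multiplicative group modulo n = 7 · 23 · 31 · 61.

φ(7) = 7 − 1 = 6.
φ(23) = 23 − 1 = 22.
φ(31) = 31 − 1 = 30.
φ(61) = 61 − 1 = 60.
Since φ is multiplicative, φ(304451) = 6 · 22 · 30 · 60 = 237600.

237600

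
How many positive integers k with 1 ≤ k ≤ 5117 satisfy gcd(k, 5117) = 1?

4032

First factor: 5117 = 7 × 17 × 43.
φ(5117) = 5117 · (1 − 1/7) · (1 − 1/17) · (1 − 1/43)
       = 5117 · 4032/5117 = 4032.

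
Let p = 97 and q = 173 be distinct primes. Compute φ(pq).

16512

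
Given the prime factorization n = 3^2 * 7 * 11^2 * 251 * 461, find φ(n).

455400000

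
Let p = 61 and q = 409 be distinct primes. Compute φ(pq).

φ(n) = (p − 1)(q − 1) = (61−1)(409−1) = 60·408 = 24480.

24480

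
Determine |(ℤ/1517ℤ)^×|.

1440

Factor 1517: 1517 = 37 * 41.
φ(37) = 37 − 1 = 36.
φ(41) = 41 − 1 = 40.
Multiply: 36 · 40 = 1440.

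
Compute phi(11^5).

146410

φ(161051) = 161051 · (1 − 1/11)
       = 161051 · 10/11 = 146410.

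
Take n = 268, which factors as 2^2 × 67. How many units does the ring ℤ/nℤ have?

φ(268) = 268 · (1 − 1/2) · (1 − 1/67)
       = 268 · 66/134 = 132.

132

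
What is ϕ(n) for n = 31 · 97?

2880

φ(31) = 31 − 1 = 30.
φ(97) = 97 − 1 = 96.
Since φ is multiplicative, φ(3007) = 30 · 96 = 2880.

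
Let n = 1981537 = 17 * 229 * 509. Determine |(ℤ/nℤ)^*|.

1853184

φ(17) = 17 − 1 = 16.
φ(229) = 229 − 1 = 228.
φ(509) = 509 − 1 = 508.
Multiply: 16 · 228 · 508 = 1853184.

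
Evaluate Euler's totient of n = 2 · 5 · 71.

φ(2) = 2 − 1 = 1.
φ(5) = 5 − 1 = 4.
φ(71) = 71 − 1 = 70.
Multiply: 1 · 4 · 70 = 280.

280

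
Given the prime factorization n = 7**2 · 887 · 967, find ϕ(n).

35946792

φ(42028721) = 42028721 · (1 − 1/7) · (1 − 1/887) · (1 − 1/967)
       = 42028721 · 5135256/6004103 = 35946792.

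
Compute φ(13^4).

26364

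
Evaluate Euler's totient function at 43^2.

1806

φ(1849) = 1849 · (1 − 1/43)
       = 1849 · 42/43 = 1806.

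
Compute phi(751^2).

φ(564001) = 564001 · (1 − 1/751)
       = 564001 · 750/751 = 563250.

563250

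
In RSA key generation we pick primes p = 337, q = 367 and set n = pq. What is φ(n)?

φ(337) = 337 − 1 = 336.
φ(367) = 367 − 1 = 366.
Since φ is multiplicative, φ(123679) = 336 · 366 = 122976.

122976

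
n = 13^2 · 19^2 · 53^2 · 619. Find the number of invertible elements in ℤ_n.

φ(106080679939) = 106080679939 · (1 − 1/13) · (1 − 1/19) · (1 − 1/53) · (1 − 1/619)
       = 106080679939 · 6941376/8103329 = 90869553216.

90869553216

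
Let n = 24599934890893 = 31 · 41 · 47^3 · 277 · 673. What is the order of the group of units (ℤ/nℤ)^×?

φ(31) = 31 − 1 = 30.
φ(41) = 41 − 1 = 40.
φ(47^3) = 47^2·(47−1) = 2209·46 = 101614.
φ(277) = 277 − 1 = 276.
φ(673) = 673 − 1 = 672.
φ(24599934890893) = 30 × 40 × 101614 × 276 × 672 = 22615862169600.

22615862169600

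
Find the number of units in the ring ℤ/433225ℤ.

302400

433225 = 5^2 · 13 · 31 · 43.
φ(433225) = 433225 · (1 − 1/5) · (1 − 1/13) · (1 − 1/31) · (1 − 1/43)
       = 433225 · 60480/86645 = 302400.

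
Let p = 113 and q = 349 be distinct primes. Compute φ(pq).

38976

φ(pq) = (p−1)(q−1) = 112 · 348 = 38976.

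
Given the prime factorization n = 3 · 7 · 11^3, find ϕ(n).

14520

φ(3) = 3 − 1 = 2.
φ(7) = 7 − 1 = 6.
φ(11^3) = 11^3 − 11^2 = 1331 − 121 = 1210.
φ(27951) = 2 × 6 × 1210 = 14520.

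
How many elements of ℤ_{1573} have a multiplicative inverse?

1320

First factor: 1573 = 11**2 × 13.
φ(11^2) = 11^2 − 11^1 = 121 − 11 = 110.
φ(13) = 13 − 1 = 12.
φ(1573) = 110 × 12 = 1320.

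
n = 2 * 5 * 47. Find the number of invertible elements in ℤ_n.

184

φ(2) = 2 − 1 = 1.
φ(5) = 5 − 1 = 4.
φ(47) = 47 − 1 = 46.
φ(470) = 1 × 4 × 46 = 184.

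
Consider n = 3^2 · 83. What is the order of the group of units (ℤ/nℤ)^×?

φ(3^2) = 3^2 − 3^1 = 9 − 3 = 6.
φ(83) = 83 − 1 = 82.
φ(747) = 6 × 82 = 492.

492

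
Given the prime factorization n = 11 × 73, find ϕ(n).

720

φ(11) = 11 − 1 = 10.
φ(73) = 73 − 1 = 72.
φ(803) = 10 × 72 = 720.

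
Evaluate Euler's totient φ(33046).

Factor 33046: 33046 = 2 × 13 × 31 × 41.
φ(33046) = 33046 · (1 − 1/2) · (1 − 1/13) · (1 − 1/31) · (1 − 1/41)
       = 33046 · 14400/33046 = 14400.

14400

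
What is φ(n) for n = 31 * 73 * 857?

1848960

φ(1939391) = 1939391 · (1 − 1/31) · (1 − 1/73) · (1 − 1/857)
       = 1939391 · 1848960/1939391 = 1848960.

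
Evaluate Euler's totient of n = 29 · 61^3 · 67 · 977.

φ(29) = 29 − 1 = 28.
φ(61^3) = 61^2·(61−1) = 3721·60 = 223260.
φ(67) = 67 − 1 = 66.
φ(977) = 977 − 1 = 976.
Multiply: 28 · 223260 · 66 · 976 = 402682452480.

402682452480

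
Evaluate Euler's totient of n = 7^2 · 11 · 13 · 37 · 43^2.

φ(7^2) = 7^1·(7−1) = 7·6 = 42.
φ(11) = 11 − 1 = 10.
φ(13) = 13 − 1 = 12.
φ(37) = 37 − 1 = 36.
φ(43^2) = 43^1·(43−1) = 43·42 = 1806.
φ(479369891) = 42 × 10 × 12 × 36 × 1806 = 327680640.

327680640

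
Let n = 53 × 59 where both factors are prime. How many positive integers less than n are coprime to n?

3016

For distinct primes, φ(pq) = (p−1)(q−1) = 52 × 58 = 3016.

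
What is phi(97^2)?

φ(9409) = 9409 · (1 − 1/97)
       = 9409 · 96/97 = 9312.

9312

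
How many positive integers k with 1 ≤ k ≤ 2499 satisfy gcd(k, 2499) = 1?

1344

Factor 2499: 2499 = 3 · 7^2 · 17.
φ(3) = 3 − 1 = 2.
φ(7^2) = 7^2 − 7^1 = 49 − 7 = 42.
φ(17) = 17 − 1 = 16.
Multiply: 2 · 42 · 16 = 1344.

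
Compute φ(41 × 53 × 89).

φ(193397) = 193397 · (1 − 1/41) · (1 − 1/53) · (1 − 1/89)
       = 193397 · 183040/193397 = 183040.

183040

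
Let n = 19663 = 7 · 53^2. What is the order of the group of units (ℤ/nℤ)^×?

16536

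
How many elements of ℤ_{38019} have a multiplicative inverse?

22176

38019 = 3 × 19 × 23 × 29.
φ(3) = 3 − 1 = 2.
φ(19) = 19 − 1 = 18.
φ(23) = 23 − 1 = 22.
φ(29) = 29 − 1 = 28.
Multiply: 2 · 18 · 22 · 28 = 22176.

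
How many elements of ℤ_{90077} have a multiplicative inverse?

81120

Prime factorization: 90077 = 13^3 · 41.
φ(13^3) = 13^2·(13−1) = 169·12 = 2028.
φ(41) = 41 − 1 = 40.
Since φ is multiplicative, φ(90077) = 2028 · 40 = 81120.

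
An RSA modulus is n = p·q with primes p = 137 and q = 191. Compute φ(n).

25840

φ(26167) = 26167 · (1 − 1/137) · (1 − 1/191)
       = 26167 · 25840/26167 = 25840.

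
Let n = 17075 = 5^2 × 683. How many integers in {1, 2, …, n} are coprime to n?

13640

φ(5^2) = 5^1·(5−1) = 5·4 = 20.
φ(683) = 683 − 1 = 682.
φ(17075) = 20 × 682 = 13640.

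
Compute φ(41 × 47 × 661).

1214400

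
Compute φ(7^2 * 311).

φ(7^2) = 7^2 − 7^1 = 49 − 7 = 42.
φ(311) = 311 − 1 = 310.
φ(15239) = 42 × 310 = 13020.

13020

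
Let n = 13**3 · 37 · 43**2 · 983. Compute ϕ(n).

129479103936

φ(147748203863) = 147748203863 · (1 − 1/13) · (1 − 1/37) · (1 − 1/43) · (1 − 1/983)
       = 147748203863 · 17817408/20331389 = 129479103936.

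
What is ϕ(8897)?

Prime factorization: 8897 = 7 · 31 · 41.
φ(7) = 7 − 1 = 6.
φ(31) = 31 − 1 = 30.
φ(41) = 41 − 1 = 40.
Since φ is multiplicative, φ(8897) = 6 · 30 · 40 = 7200.

7200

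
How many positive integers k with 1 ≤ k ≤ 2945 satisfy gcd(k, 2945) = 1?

2160

First factor: 2945 = 5 · 19 · 31.
φ(5) = 5 − 1 = 4.
φ(19) = 19 − 1 = 18.
φ(31) = 31 − 1 = 30.
φ(2945) = 4 × 18 × 30 = 2160.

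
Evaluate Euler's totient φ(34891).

Prime factorization: 34891 = 23 × 37 × 41.
φ(34891) = 34891 · (1 − 1/23) · (1 − 1/37) · (1 − 1/41)
       = 34891 · 31680/34891 = 31680.

31680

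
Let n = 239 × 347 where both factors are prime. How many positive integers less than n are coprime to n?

82348

φ(pq) = (p−1)(q−1) = 238 · 346 = 82348.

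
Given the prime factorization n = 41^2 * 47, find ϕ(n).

φ(79007) = 79007 · (1 − 1/41) · (1 − 1/47)
       = 79007 · 1840/1927 = 75440.

75440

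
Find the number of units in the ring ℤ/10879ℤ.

9240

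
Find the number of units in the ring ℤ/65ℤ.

48

65 = 5 * 13.
φ(5) = 5 − 1 = 4.
φ(13) = 13 − 1 = 12.
Since φ is multiplicative, φ(65) = 4 · 12 = 48.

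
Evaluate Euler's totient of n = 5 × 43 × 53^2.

φ(603935) = 603935 · (1 − 1/5) · (1 − 1/43) · (1 − 1/53)
       = 603935 · 8736/11395 = 463008.

463008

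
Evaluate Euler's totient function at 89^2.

φ(7921) = 7921 · (1 − 1/89)
       = 7921 · 88/89 = 7832.

7832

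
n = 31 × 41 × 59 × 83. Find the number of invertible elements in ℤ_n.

5707200

φ(31) = 31 − 1 = 30.
φ(41) = 41 − 1 = 40.
φ(59) = 59 − 1 = 58.
φ(83) = 83 − 1 = 82.
Since φ is multiplicative, φ(6224087) = 30 · 40 · 58 · 82 = 5707200.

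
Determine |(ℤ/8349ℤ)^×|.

4840

First factor: 8349 = 3 × 11**2 × 23.
φ(8349) = 8349 · (1 − 1/3) · (1 − 1/11) · (1 − 1/23)
       = 8349 · 440/759 = 4840.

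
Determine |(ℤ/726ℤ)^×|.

220

First factor: 726 = 2 · 3 · 11**2.
φ(2) = 2 − 1 = 1.
φ(3) = 3 − 1 = 2.
φ(11^2) = 11^2 − 11^1 = 121 − 11 = 110.
Since φ is multiplicative, φ(726) = 1 · 2 · 110 = 220.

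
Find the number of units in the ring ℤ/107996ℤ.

42336

Prime factorization: 107996 = 2^2 * 7^2 * 19 * 29.
φ(2^2) = 2^2 − 2^1 = 4 − 2 = 2.
φ(7^2) = 7^2 − 7^1 = 49 − 7 = 42.
φ(19) = 19 − 1 = 18.
φ(29) = 29 − 1 = 28.
φ(107996) = 2 × 42 × 18 × 28 = 42336.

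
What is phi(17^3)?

φ(17^3) = 17^2·(17−1) = 289·16 = 4624.

4624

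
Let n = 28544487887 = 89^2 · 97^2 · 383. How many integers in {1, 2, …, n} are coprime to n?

φ(89^2) = 89^1·(89−1) = 89·88 = 7832.
φ(97^2) = 97^2 − 97^1 = 9409 − 97 = 9312.
φ(383) = 383 − 1 = 382.
φ(28544487887) = 7832 × 9312 × 382 = 27859865088.

27859865088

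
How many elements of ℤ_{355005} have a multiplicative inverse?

Factor 355005: 355005 = 3^2 · 5 · 7^3 · 23.
φ(3^2) = 3^2 − 3^1 = 9 − 3 = 6.
φ(5) = 5 − 1 = 4.
φ(7^3) = 7^3 − 7^2 = 343 − 49 = 294.
φ(23) = 23 − 1 = 22.
Multiply: 6 · 4 · 294 · 22 = 155232.

155232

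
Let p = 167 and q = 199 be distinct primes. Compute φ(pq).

32868

φ(n) = (p − 1)(q − 1) = (167−1)(199−1) = 166·198 = 32868.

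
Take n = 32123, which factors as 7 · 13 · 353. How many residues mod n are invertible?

25344

φ(32123) = 32123 · (1 − 1/7) · (1 − 1/13) · (1 − 1/353)
       = 32123 · 25344/32123 = 25344.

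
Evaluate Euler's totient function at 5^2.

φ(25) = 25 · (1 − 1/5)
       = 25 · 4/5 = 20.

20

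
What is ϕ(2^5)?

φ(2^5) = 2^4·(2−1) = 16·1 = 16.

16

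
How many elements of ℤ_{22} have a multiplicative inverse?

First factor: 22 = 2 * 11.
φ(2) = 2 − 1 = 1.
φ(11) = 11 − 1 = 10.
Since φ is multiplicative, φ(22) = 1 · 10 = 10.

10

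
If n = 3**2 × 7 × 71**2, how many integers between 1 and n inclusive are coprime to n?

φ(3^2) = 3^2 − 3^1 = 9 − 3 = 6.
φ(7) = 7 − 1 = 6.
φ(71^2) = 71^2 − 71^1 = 5041 − 71 = 4970.
Since φ is multiplicative, φ(317583) = 6 · 6 · 4970 = 178920.

178920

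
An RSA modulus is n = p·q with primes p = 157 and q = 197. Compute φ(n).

30576

φ(pq) = (p−1)(q−1) = 156 · 196 = 30576.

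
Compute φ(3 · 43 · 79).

6552

φ(3) = 3 − 1 = 2.
φ(43) = 43 − 1 = 42.
φ(79) = 79 − 1 = 78.
Since φ is multiplicative, φ(10191) = 2 · 42 · 78 = 6552.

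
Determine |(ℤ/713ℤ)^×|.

Prime factorization: 713 = 23 · 31.
φ(713) = 713 · (1 − 1/23) · (1 − 1/31)
       = 713 · 660/713 = 660.

660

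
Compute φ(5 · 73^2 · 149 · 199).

φ(790050895) = 790050895 · (1 − 1/5) · (1 − 1/73) · (1 − 1/149) · (1 − 1/199)
       = 790050895 · 8439552/10822615 = 616087296.

616087296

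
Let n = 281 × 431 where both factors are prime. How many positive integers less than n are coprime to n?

120400

For distinct primes, φ(pq) = (p−1)(q−1) = 280 × 430 = 120400.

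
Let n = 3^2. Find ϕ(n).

6

φ(3^2) = 3^2 − 3^1 = 9 − 3 = 6.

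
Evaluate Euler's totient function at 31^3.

28830

φ(31^3) = 31^3 − 31^2 = 29791 − 961 = 28830.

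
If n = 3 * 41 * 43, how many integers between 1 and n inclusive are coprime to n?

φ(5289) = 5289 · (1 − 1/3) · (1 − 1/41) · (1 − 1/43)
       = 5289 · 3360/5289 = 3360.

3360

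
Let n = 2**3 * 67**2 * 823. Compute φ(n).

14539536

φ(29555576) = 29555576 · (1 − 1/2) · (1 − 1/67) · (1 − 1/823)
       = 29555576 · 54252/110282 = 14539536.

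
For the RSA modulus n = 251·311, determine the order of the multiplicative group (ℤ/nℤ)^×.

For distinct primes, φ(pq) = (p−1)(q−1) = 250 × 310 = 77500.

77500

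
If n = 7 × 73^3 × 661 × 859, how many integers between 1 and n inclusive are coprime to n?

1303649043840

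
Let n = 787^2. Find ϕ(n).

618582

φ(619369) = 619369 · (1 − 1/787)
       = 619369 · 786/787 = 618582.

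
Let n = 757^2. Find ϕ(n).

φ(757^2) = 757^2 − 757^1 = 573049 − 757 = 572292.

572292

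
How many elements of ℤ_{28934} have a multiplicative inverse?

12672

28934 = 2 * 17 * 23 * 37.
φ(2) = 2 − 1 = 1.
φ(17) = 17 − 1 = 16.
φ(23) = 23 − 1 = 22.
φ(37) = 37 − 1 = 36.
Since φ is multiplicative, φ(28934) = 1 · 16 · 22 · 36 = 12672.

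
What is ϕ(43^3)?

77658

φ(43^3) = 43^3 − 43^2 = 79507 − 1849 = 77658.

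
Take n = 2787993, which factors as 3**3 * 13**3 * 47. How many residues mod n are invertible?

1679184

φ(3^3) = 3^3 − 3^2 = 27 − 9 = 18.
φ(13^3) = 13^3 − 13^2 = 2197 − 169 = 2028.
φ(47) = 47 − 1 = 46.
Multiply: 18 · 2028 · 46 = 1679184.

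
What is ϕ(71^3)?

φ(357911) = 357911 · (1 − 1/71)
       = 357911 · 70/71 = 352870.

352870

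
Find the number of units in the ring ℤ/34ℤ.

16

34 = 2 * 17.
φ(2) = 2 − 1 = 1.
φ(17) = 17 − 1 = 16.
Since φ is multiplicative, φ(34) = 1 · 16 = 16.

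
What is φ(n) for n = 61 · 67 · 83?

φ(61) = 61 − 1 = 60.
φ(67) = 67 − 1 = 66.
φ(83) = 83 − 1 = 82.
φ(339221) = 60 × 66 × 82 = 324720.

324720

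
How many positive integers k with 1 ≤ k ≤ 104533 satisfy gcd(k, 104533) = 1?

104533 = 11 * 13 * 17 * 43.
φ(11) = 11 − 1 = 10.
φ(13) = 13 − 1 = 12.
φ(17) = 17 − 1 = 16.
φ(43) = 43 − 1 = 42.
Since φ is multiplicative, φ(104533) = 10 · 12 · 16 · 42 = 80640.

80640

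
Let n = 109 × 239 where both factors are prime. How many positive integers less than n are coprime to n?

25704

For distinct primes, φ(pq) = (p−1)(q−1) = 108 × 238 = 25704.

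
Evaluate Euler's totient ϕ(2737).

2112

Prime factorization: 2737 = 7 · 17 · 23.
φ(7) = 7 − 1 = 6.
φ(17) = 17 − 1 = 16.
φ(23) = 23 − 1 = 22.
Since φ is multiplicative, φ(2737) = 6 · 16 · 22 = 2112.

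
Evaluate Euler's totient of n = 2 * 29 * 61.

1680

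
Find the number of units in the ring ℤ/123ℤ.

80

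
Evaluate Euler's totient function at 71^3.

φ(71^3) = 71^2·(71−1) = 5041·70 = 352870.

352870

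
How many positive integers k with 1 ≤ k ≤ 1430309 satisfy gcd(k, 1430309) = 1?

1270080

First factor: 1430309 = 29 · 31 · 37 · 43.
φ(1430309) = 1430309 · (1 − 1/29) · (1 − 1/31) · (1 − 1/37) · (1 − 1/43)
       = 1430309 · 1270080/1430309 = 1270080.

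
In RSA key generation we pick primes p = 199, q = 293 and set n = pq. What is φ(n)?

57816

φ(58307) = 58307 · (1 − 1/199) · (1 − 1/293)
       = 58307 · 57816/58307 = 57816.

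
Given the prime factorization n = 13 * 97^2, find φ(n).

111744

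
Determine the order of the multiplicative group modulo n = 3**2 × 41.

240

φ(3^2) = 3^1·(3−1) = 3·2 = 6.
φ(41) = 41 − 1 = 40.
Since φ is multiplicative, φ(369) = 6 · 40 = 240.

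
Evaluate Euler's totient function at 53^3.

φ(53^3) = 53^2·(53−1) = 2809·52 = 146068.

146068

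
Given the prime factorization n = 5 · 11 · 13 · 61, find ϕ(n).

φ(5) = 5 − 1 = 4.
φ(11) = 11 − 1 = 10.
φ(13) = 13 − 1 = 12.
φ(61) = 61 − 1 = 60.
Multiply: 4 · 10 · 12 · 60 = 28800.

28800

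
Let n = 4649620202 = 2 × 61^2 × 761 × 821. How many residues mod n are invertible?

φ(2) = 2 − 1 = 1.
φ(61^2) = 61^1·(61−1) = 61·60 = 3660.
φ(761) = 761 − 1 = 760.
φ(821) = 821 − 1 = 820.
φ(4649620202) = 1 × 3660 × 760 × 820 = 2280912000.

2280912000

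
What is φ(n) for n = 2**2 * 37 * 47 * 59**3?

φ(1428616324) = 1428616324 · (1 − 1/2) · (1 − 1/37) · (1 − 1/47) · (1 − 1/59)
       = 1428616324 · 96048/205202 = 668686176.

668686176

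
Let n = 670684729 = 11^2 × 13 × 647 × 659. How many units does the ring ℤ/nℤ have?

φ(11^2) = 11^2 − 11^1 = 121 − 11 = 110.
φ(13) = 13 − 1 = 12.
φ(647) = 647 − 1 = 646.
φ(659) = 659 − 1 = 658.
φ(670684729) = 110 × 12 × 646 × 658 = 561089760.

561089760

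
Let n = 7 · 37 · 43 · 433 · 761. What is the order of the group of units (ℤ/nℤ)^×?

φ(3669786281) = 3669786281 · (1 − 1/7) · (1 − 1/37) · (1 − 1/43) · (1 − 1/433) · (1 − 1/761)
       = 3669786281 · 2978519040/3669786281 = 2978519040.

2978519040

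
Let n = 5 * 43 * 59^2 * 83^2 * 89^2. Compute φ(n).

30644596722432

φ(5) = 5 − 1 = 4.
φ(43) = 43 − 1 = 42.
φ(59^2) = 59^2 − 59^1 = 3481 − 59 = 3422.
φ(83^2) = 83^2 − 83^1 = 6889 − 83 = 6806.
φ(89^2) = 89^1·(89−1) = 89·88 = 7832.
Multiply: 4 · 42 · 3422 · 6806 · 7832 = 30644596722432.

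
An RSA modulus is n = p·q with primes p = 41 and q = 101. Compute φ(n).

4000

φ(pq) = (p−1)(q−1) = 40 · 100 = 4000.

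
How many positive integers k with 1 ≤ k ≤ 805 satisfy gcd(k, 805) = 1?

Factor 805: 805 = 5 * 7 * 23.
φ(5) = 5 − 1 = 4.
φ(7) = 7 − 1 = 6.
φ(23) = 23 − 1 = 22.
Since φ is multiplicative, φ(805) = 4 · 6 · 22 = 528.

528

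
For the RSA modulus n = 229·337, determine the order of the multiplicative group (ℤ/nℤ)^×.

φ(pq) = (p−1)(q−1) = 228 · 336 = 76608.

76608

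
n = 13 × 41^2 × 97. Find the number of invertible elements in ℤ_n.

1889280

φ(13) = 13 − 1 = 12.
φ(41^2) = 41^1·(41−1) = 41·40 = 1640.
φ(97) = 97 − 1 = 96.
Multiply: 12 · 1640 · 96 = 1889280.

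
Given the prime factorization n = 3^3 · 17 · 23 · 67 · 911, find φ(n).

φ(3^3) = 3^3 − 3^2 = 27 − 9 = 18.
φ(17) = 17 − 1 = 16.
φ(23) = 23 − 1 = 22.
φ(67) = 67 − 1 = 66.
φ(911) = 911 − 1 = 910.
φ(644367609) = 18 × 16 × 22 × 66 × 910 = 380540160.

380540160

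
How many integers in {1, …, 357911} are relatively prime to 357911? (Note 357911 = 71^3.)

352870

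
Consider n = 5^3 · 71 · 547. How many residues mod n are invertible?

3822000

φ(4854625) = 4854625 · (1 − 1/5) · (1 − 1/71) · (1 − 1/547)
       = 4854625 · 152880/194185 = 3822000.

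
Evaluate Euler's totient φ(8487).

5280

First factor: 8487 = 3^2 · 23 · 41.
φ(3^2) = 3^2 − 3^1 = 9 − 3 = 6.
φ(23) = 23 − 1 = 22.
φ(41) = 41 − 1 = 40.
Since φ is multiplicative, φ(8487) = 6 · 22 · 40 = 5280.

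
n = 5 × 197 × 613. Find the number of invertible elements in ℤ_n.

φ(5) = 5 − 1 = 4.
φ(197) = 197 − 1 = 196.
φ(613) = 613 − 1 = 612.
Since φ is multiplicative, φ(603805) = 4 · 196 · 612 = 479808.

479808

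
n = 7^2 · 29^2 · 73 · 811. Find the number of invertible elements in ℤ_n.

1988945280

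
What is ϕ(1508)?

Prime factorization: 1508 = 2**2 · 13 · 29.
φ(1508) = 1508 · (1 − 1/2) · (1 − 1/13) · (1 − 1/29)
       = 1508 · 336/754 = 672.

672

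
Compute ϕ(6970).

First factor: 6970 = 2 × 5 × 17 × 41.
φ(6970) = 6970 · (1 − 1/2) · (1 − 1/5) · (1 − 1/17) · (1 − 1/41)
       = 6970 · 2560/6970 = 2560.

2560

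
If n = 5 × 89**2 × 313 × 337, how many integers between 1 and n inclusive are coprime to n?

φ(5) = 5 − 1 = 4.
φ(89^2) = 89^2 − 89^1 = 7921 − 89 = 7832.
φ(313) = 313 − 1 = 312.
φ(337) = 337 − 1 = 336.
φ(4177575005) = 4 × 7832 × 312 × 336 = 3284176896.

3284176896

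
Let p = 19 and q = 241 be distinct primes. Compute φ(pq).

4320

φ(19) = 19 − 1 = 18.
φ(241) = 241 − 1 = 240.
Since φ is multiplicative, φ(4579) = 18 · 240 = 4320.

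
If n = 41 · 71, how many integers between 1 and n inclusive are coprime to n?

2800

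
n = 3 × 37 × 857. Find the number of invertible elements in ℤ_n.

61632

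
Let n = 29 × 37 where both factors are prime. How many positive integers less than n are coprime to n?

φ(pq) = (p−1)(q−1) = 28 · 36 = 1008.

1008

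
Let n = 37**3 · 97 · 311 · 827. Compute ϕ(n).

φ(1263696565177) = 1263696565177 · (1 − 1/37) · (1 − 1/97) · (1 − 1/311) · (1 − 1/827)
       = 1263696565177 · 884943360/923080033 = 1211487459840.

1211487459840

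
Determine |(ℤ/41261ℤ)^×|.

Prime factorization: 41261 = 11**3 × 31.
φ(11^3) = 11^3 − 11^2 = 1331 − 121 = 1210.
φ(31) = 31 − 1 = 30.
φ(41261) = 1210 × 30 = 36300.

36300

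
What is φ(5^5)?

φ(3125) = 3125 · (1 − 1/5)
       = 3125 · 4/5 = 2500.

2500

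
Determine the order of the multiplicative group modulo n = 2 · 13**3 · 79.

φ(2) = 2 − 1 = 1.
φ(13^3) = 13^3 − 13^2 = 2197 − 169 = 2028.
φ(79) = 79 − 1 = 78.
φ(347126) = 1 × 2028 × 78 = 158184.

158184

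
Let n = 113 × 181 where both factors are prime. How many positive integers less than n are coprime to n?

20160

φ(n) = (p − 1)(q − 1) = (113−1)(181−1) = 112·180 = 20160.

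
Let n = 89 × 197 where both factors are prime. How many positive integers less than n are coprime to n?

φ(17533) = 17533 · (1 − 1/89) · (1 − 1/197)
       = 17533 · 17248/17533 = 17248.

17248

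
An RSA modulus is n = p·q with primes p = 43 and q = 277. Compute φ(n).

φ(n) = (p − 1)(q − 1) = (43−1)(277−1) = 42·276 = 11592.

11592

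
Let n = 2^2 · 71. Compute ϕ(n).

140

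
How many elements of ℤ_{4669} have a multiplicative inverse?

3696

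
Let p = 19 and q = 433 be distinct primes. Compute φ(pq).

φ(pq) = (p−1)(q−1) = 18 · 432 = 7776.

7776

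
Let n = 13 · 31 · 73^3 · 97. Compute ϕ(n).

13260257280

φ(13) = 13 − 1 = 12.
φ(31) = 31 − 1 = 30.
φ(73^3) = 73^3 − 73^2 = 389017 − 5329 = 383688.
φ(97) = 97 − 1 = 96.
Since φ is multiplicative, φ(15207063547) = 12 · 30 · 383688 · 96 = 13260257280.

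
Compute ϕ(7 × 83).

φ(7) = 7 − 1 = 6.
φ(83) = 83 − 1 = 82.
Since φ is multiplicative, φ(581) = 6 · 82 = 492.

492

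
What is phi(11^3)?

φ(1331) = 1331 · (1 − 1/11)
       = 1331 · 10/11 = 1210.

1210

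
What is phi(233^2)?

φ(54289) = 54289 · (1 − 1/233)
       = 54289 · 232/233 = 54056.

54056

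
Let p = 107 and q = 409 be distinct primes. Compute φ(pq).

φ(107) = 107 − 1 = 106.
φ(409) = 409 − 1 = 408.
φ(43763) = 106 × 408 = 43248.

43248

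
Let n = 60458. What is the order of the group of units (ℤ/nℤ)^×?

Prime factorization: 60458 = 2 · 19 · 37 · 43.
φ(60458) = 60458 · (1 − 1/2) · (1 − 1/19) · (1 − 1/37) · (1 − 1/43)
       = 60458 · 27216/60458 = 27216.

27216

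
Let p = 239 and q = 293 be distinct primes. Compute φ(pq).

φ(70027) = 70027 · (1 − 1/239) · (1 − 1/293)
       = 70027 · 69496/70027 = 69496.

69496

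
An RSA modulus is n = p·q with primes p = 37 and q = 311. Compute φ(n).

φ(11507) = 11507 · (1 − 1/37) · (1 − 1/311)
       = 11507 · 11160/11507 = 11160.

11160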